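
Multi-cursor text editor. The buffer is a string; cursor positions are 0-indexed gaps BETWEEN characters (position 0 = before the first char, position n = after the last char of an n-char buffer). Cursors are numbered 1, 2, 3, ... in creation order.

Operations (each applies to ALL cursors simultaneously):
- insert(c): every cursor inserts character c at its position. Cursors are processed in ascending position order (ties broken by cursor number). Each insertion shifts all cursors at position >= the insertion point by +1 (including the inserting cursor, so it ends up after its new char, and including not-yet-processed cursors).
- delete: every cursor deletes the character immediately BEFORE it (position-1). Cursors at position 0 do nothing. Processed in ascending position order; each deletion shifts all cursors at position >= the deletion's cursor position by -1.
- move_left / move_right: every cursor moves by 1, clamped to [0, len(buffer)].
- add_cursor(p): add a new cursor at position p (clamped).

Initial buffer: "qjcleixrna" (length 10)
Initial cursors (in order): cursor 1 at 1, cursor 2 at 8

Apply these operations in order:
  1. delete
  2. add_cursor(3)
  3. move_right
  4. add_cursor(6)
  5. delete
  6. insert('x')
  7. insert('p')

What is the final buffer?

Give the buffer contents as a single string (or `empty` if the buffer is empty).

Answer: xpclxpixxppa

Derivation:
After op 1 (delete): buffer="jcleixna" (len 8), cursors c1@0 c2@6, authorship ........
After op 2 (add_cursor(3)): buffer="jcleixna" (len 8), cursors c1@0 c3@3 c2@6, authorship ........
After op 3 (move_right): buffer="jcleixna" (len 8), cursors c1@1 c3@4 c2@7, authorship ........
After op 4 (add_cursor(6)): buffer="jcleixna" (len 8), cursors c1@1 c3@4 c4@6 c2@7, authorship ........
After op 5 (delete): buffer="clia" (len 4), cursors c1@0 c3@2 c2@3 c4@3, authorship ....
After op 6 (insert('x')): buffer="xclxixxa" (len 8), cursors c1@1 c3@4 c2@7 c4@7, authorship 1..3.24.
After op 7 (insert('p')): buffer="xpclxpixxppa" (len 12), cursors c1@2 c3@6 c2@11 c4@11, authorship 11..33.2424.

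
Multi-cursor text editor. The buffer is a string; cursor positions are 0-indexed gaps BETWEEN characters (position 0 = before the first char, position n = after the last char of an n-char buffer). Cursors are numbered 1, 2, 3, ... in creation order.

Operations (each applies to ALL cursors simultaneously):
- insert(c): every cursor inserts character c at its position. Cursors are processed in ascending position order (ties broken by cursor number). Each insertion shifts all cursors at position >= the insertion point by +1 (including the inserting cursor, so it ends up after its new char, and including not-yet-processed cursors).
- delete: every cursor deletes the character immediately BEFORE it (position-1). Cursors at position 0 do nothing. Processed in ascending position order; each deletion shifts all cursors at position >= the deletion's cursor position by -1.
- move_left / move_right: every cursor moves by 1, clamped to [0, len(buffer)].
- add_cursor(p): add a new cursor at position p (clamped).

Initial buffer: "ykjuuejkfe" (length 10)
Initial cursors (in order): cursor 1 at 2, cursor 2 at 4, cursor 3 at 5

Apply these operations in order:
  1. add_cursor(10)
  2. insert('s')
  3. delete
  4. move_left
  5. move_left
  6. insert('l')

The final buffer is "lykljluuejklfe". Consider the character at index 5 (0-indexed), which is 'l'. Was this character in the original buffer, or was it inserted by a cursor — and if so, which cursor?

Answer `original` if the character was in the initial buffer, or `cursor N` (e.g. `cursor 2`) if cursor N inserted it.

Answer: cursor 3

Derivation:
After op 1 (add_cursor(10)): buffer="ykjuuejkfe" (len 10), cursors c1@2 c2@4 c3@5 c4@10, authorship ..........
After op 2 (insert('s')): buffer="yksjususejkfes" (len 14), cursors c1@3 c2@6 c3@8 c4@14, authorship ..1..2.3.....4
After op 3 (delete): buffer="ykjuuejkfe" (len 10), cursors c1@2 c2@4 c3@5 c4@10, authorship ..........
After op 4 (move_left): buffer="ykjuuejkfe" (len 10), cursors c1@1 c2@3 c3@4 c4@9, authorship ..........
After op 5 (move_left): buffer="ykjuuejkfe" (len 10), cursors c1@0 c2@2 c3@3 c4@8, authorship ..........
After op 6 (insert('l')): buffer="lykljluuejklfe" (len 14), cursors c1@1 c2@4 c3@6 c4@12, authorship 1..2.3.....4..
Authorship (.=original, N=cursor N): 1 . . 2 . 3 . . . . . 4 . .
Index 5: author = 3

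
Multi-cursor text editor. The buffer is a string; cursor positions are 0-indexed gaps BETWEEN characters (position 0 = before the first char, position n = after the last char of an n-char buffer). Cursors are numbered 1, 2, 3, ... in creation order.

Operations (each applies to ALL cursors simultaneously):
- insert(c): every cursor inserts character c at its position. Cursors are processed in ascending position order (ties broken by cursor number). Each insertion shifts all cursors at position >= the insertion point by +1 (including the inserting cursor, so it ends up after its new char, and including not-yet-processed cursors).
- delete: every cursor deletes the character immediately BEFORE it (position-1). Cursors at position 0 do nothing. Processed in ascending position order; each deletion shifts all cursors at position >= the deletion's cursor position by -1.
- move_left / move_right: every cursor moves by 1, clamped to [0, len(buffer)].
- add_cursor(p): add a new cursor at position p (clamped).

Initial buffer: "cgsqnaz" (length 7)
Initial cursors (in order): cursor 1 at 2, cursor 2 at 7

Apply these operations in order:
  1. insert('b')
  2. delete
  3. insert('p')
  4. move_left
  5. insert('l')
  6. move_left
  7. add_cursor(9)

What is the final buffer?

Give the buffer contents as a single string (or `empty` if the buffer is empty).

Answer: cglpsqnazlp

Derivation:
After op 1 (insert('b')): buffer="cgbsqnazb" (len 9), cursors c1@3 c2@9, authorship ..1.....2
After op 2 (delete): buffer="cgsqnaz" (len 7), cursors c1@2 c2@7, authorship .......
After op 3 (insert('p')): buffer="cgpsqnazp" (len 9), cursors c1@3 c2@9, authorship ..1.....2
After op 4 (move_left): buffer="cgpsqnazp" (len 9), cursors c1@2 c2@8, authorship ..1.....2
After op 5 (insert('l')): buffer="cglpsqnazlp" (len 11), cursors c1@3 c2@10, authorship ..11.....22
After op 6 (move_left): buffer="cglpsqnazlp" (len 11), cursors c1@2 c2@9, authorship ..11.....22
After op 7 (add_cursor(9)): buffer="cglpsqnazlp" (len 11), cursors c1@2 c2@9 c3@9, authorship ..11.....22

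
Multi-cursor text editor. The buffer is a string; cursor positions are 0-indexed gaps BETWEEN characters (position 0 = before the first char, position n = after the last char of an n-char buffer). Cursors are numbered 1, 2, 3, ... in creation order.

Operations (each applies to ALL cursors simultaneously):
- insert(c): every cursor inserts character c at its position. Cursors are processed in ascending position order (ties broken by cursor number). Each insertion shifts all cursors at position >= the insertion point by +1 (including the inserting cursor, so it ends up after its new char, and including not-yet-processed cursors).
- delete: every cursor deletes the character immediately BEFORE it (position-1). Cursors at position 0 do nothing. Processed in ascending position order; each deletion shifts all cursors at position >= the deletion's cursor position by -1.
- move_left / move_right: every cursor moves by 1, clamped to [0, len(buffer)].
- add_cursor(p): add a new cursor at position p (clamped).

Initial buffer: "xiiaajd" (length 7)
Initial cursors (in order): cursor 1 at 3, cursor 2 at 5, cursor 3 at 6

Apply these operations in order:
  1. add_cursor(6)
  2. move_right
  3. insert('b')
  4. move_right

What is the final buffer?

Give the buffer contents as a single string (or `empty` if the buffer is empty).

After op 1 (add_cursor(6)): buffer="xiiaajd" (len 7), cursors c1@3 c2@5 c3@6 c4@6, authorship .......
After op 2 (move_right): buffer="xiiaajd" (len 7), cursors c1@4 c2@6 c3@7 c4@7, authorship .......
After op 3 (insert('b')): buffer="xiiabajbdbb" (len 11), cursors c1@5 c2@8 c3@11 c4@11, authorship ....1..2.34
After op 4 (move_right): buffer="xiiabajbdbb" (len 11), cursors c1@6 c2@9 c3@11 c4@11, authorship ....1..2.34

Answer: xiiabajbdbb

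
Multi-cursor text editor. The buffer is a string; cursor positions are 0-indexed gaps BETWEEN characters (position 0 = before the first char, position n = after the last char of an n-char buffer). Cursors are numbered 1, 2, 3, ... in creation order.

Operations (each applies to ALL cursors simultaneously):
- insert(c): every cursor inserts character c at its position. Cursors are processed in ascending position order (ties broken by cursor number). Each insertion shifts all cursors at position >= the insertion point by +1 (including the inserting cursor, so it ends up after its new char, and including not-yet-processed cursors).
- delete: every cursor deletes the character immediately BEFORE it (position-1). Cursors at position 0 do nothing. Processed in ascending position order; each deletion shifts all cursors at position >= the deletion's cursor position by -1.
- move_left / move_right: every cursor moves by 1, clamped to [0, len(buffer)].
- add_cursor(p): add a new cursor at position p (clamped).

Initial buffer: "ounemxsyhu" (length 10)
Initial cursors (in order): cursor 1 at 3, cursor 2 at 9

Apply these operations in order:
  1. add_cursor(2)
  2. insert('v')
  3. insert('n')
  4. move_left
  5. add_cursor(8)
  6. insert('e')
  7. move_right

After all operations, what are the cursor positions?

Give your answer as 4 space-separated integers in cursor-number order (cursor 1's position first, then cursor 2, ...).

After op 1 (add_cursor(2)): buffer="ounemxsyhu" (len 10), cursors c3@2 c1@3 c2@9, authorship ..........
After op 2 (insert('v')): buffer="ouvnvemxsyhvu" (len 13), cursors c3@3 c1@5 c2@12, authorship ..3.1......2.
After op 3 (insert('n')): buffer="ouvnnvnemxsyhvnu" (len 16), cursors c3@4 c1@7 c2@15, authorship ..33.11......22.
After op 4 (move_left): buffer="ouvnnvnemxsyhvnu" (len 16), cursors c3@3 c1@6 c2@14, authorship ..33.11......22.
After op 5 (add_cursor(8)): buffer="ouvnnvnemxsyhvnu" (len 16), cursors c3@3 c1@6 c4@8 c2@14, authorship ..33.11......22.
After op 6 (insert('e')): buffer="ouvennveneemxsyhvenu" (len 20), cursors c3@4 c1@8 c4@11 c2@18, authorship ..333.111.4.....222.
After op 7 (move_right): buffer="ouvennveneemxsyhvenu" (len 20), cursors c3@5 c1@9 c4@12 c2@19, authorship ..333.111.4.....222.

Answer: 9 19 5 12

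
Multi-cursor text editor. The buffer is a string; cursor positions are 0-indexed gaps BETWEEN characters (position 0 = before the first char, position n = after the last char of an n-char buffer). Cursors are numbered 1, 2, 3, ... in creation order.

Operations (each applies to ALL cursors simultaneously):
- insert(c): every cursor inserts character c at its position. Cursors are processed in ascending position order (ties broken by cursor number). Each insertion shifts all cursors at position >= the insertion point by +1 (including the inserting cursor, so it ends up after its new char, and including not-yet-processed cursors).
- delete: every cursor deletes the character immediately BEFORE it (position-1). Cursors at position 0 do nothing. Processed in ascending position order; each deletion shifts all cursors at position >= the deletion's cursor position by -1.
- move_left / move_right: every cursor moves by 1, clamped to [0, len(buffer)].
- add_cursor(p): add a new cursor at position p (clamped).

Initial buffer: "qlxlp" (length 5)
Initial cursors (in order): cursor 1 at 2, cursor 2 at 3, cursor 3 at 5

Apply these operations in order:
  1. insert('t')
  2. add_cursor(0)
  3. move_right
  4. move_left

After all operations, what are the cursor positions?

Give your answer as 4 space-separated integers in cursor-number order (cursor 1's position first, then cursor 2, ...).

After op 1 (insert('t')): buffer="qltxtlpt" (len 8), cursors c1@3 c2@5 c3@8, authorship ..1.2..3
After op 2 (add_cursor(0)): buffer="qltxtlpt" (len 8), cursors c4@0 c1@3 c2@5 c3@8, authorship ..1.2..3
After op 3 (move_right): buffer="qltxtlpt" (len 8), cursors c4@1 c1@4 c2@6 c3@8, authorship ..1.2..3
After op 4 (move_left): buffer="qltxtlpt" (len 8), cursors c4@0 c1@3 c2@5 c3@7, authorship ..1.2..3

Answer: 3 5 7 0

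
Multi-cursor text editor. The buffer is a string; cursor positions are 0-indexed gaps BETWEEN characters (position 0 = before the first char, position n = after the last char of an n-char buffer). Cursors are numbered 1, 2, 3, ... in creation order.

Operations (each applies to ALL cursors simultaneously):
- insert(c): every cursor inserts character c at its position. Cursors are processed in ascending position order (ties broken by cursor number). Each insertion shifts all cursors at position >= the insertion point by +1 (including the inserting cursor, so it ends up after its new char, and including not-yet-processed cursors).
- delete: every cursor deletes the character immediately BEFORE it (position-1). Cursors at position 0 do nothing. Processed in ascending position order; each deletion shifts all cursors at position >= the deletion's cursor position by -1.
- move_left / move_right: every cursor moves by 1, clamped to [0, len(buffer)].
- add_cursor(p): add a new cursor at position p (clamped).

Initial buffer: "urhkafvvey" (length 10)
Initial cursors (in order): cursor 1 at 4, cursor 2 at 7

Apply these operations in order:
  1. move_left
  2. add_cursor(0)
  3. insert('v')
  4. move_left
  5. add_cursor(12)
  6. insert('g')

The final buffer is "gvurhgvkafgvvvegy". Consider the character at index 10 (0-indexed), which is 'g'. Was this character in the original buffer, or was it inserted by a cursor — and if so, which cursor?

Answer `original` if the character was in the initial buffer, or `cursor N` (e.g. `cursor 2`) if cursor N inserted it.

Answer: cursor 2

Derivation:
After op 1 (move_left): buffer="urhkafvvey" (len 10), cursors c1@3 c2@6, authorship ..........
After op 2 (add_cursor(0)): buffer="urhkafvvey" (len 10), cursors c3@0 c1@3 c2@6, authorship ..........
After op 3 (insert('v')): buffer="vurhvkafvvvey" (len 13), cursors c3@1 c1@5 c2@9, authorship 3...1...2....
After op 4 (move_left): buffer="vurhvkafvvvey" (len 13), cursors c3@0 c1@4 c2@8, authorship 3...1...2....
After op 5 (add_cursor(12)): buffer="vurhvkafvvvey" (len 13), cursors c3@0 c1@4 c2@8 c4@12, authorship 3...1...2....
After op 6 (insert('g')): buffer="gvurhgvkafgvvvegy" (len 17), cursors c3@1 c1@6 c2@11 c4@16, authorship 33...11...22...4.
Authorship (.=original, N=cursor N): 3 3 . . . 1 1 . . . 2 2 . . . 4 .
Index 10: author = 2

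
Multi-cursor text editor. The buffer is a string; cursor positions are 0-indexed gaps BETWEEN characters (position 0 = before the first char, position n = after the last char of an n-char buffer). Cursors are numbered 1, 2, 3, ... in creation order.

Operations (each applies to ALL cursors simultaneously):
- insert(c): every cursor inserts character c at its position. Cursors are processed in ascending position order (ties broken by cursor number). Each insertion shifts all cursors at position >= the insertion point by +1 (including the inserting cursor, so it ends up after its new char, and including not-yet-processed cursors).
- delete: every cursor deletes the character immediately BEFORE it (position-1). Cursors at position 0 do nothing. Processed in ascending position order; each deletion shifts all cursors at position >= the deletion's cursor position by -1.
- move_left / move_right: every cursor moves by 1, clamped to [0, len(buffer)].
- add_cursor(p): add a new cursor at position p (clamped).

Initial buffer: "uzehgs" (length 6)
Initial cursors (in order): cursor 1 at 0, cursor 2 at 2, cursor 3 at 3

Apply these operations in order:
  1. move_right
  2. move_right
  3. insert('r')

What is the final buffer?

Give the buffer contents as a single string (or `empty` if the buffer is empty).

Answer: uzrehrgrs

Derivation:
After op 1 (move_right): buffer="uzehgs" (len 6), cursors c1@1 c2@3 c3@4, authorship ......
After op 2 (move_right): buffer="uzehgs" (len 6), cursors c1@2 c2@4 c3@5, authorship ......
After op 3 (insert('r')): buffer="uzrehrgrs" (len 9), cursors c1@3 c2@6 c3@8, authorship ..1..2.3.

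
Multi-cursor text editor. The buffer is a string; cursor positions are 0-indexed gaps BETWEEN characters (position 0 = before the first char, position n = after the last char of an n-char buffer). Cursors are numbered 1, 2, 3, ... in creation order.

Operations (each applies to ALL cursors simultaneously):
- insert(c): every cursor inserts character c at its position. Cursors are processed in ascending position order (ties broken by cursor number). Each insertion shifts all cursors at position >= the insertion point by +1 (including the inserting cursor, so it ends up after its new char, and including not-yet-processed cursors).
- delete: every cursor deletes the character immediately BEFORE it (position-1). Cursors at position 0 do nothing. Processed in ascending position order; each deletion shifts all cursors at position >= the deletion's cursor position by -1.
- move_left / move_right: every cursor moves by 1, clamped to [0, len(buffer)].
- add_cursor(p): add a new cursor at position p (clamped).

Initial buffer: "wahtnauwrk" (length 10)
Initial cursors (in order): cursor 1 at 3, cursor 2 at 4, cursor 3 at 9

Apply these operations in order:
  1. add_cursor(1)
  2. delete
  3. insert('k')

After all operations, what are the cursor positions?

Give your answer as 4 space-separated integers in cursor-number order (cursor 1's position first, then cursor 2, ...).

After op 1 (add_cursor(1)): buffer="wahtnauwrk" (len 10), cursors c4@1 c1@3 c2@4 c3@9, authorship ..........
After op 2 (delete): buffer="anauwk" (len 6), cursors c4@0 c1@1 c2@1 c3@5, authorship ......
After op 3 (insert('k')): buffer="kakknauwkk" (len 10), cursors c4@1 c1@4 c2@4 c3@9, authorship 4.12....3.

Answer: 4 4 9 1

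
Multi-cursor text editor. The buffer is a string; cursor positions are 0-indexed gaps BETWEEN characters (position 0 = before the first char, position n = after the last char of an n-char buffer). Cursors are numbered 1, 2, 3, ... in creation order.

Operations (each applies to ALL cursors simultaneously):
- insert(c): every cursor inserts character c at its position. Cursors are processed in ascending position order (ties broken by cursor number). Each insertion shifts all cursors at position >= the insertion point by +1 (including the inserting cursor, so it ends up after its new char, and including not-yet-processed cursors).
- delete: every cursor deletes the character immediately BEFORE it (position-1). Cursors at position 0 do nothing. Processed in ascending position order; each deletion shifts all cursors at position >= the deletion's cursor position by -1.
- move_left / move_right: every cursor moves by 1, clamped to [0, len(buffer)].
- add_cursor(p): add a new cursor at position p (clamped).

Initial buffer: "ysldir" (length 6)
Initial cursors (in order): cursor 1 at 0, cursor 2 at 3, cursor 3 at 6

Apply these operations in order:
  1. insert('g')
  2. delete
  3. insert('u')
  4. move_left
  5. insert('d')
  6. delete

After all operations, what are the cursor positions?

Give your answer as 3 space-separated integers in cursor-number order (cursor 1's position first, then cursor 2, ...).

After op 1 (insert('g')): buffer="gyslgdirg" (len 9), cursors c1@1 c2@5 c3@9, authorship 1...2...3
After op 2 (delete): buffer="ysldir" (len 6), cursors c1@0 c2@3 c3@6, authorship ......
After op 3 (insert('u')): buffer="uysludiru" (len 9), cursors c1@1 c2@5 c3@9, authorship 1...2...3
After op 4 (move_left): buffer="uysludiru" (len 9), cursors c1@0 c2@4 c3@8, authorship 1...2...3
After op 5 (insert('d')): buffer="duysldudirdu" (len 12), cursors c1@1 c2@6 c3@11, authorship 11...22...33
After op 6 (delete): buffer="uysludiru" (len 9), cursors c1@0 c2@4 c3@8, authorship 1...2...3

Answer: 0 4 8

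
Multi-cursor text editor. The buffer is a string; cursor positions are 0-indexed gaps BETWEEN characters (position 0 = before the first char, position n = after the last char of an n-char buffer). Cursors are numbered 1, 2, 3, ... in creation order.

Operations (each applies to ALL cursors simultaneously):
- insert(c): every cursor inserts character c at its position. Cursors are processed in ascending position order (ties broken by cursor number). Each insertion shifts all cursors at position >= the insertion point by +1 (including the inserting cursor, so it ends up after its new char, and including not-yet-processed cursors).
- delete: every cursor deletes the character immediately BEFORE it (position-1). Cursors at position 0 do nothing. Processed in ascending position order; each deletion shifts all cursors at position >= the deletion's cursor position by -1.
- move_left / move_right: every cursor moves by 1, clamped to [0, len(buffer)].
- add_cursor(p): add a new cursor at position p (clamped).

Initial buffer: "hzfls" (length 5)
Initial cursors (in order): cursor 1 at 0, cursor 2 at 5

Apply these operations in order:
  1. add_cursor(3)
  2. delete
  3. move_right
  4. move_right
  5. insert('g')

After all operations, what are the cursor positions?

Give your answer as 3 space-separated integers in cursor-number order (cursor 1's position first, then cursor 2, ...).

Answer: 3 6 6

Derivation:
After op 1 (add_cursor(3)): buffer="hzfls" (len 5), cursors c1@0 c3@3 c2@5, authorship .....
After op 2 (delete): buffer="hzl" (len 3), cursors c1@0 c3@2 c2@3, authorship ...
After op 3 (move_right): buffer="hzl" (len 3), cursors c1@1 c2@3 c3@3, authorship ...
After op 4 (move_right): buffer="hzl" (len 3), cursors c1@2 c2@3 c3@3, authorship ...
After op 5 (insert('g')): buffer="hzglgg" (len 6), cursors c1@3 c2@6 c3@6, authorship ..1.23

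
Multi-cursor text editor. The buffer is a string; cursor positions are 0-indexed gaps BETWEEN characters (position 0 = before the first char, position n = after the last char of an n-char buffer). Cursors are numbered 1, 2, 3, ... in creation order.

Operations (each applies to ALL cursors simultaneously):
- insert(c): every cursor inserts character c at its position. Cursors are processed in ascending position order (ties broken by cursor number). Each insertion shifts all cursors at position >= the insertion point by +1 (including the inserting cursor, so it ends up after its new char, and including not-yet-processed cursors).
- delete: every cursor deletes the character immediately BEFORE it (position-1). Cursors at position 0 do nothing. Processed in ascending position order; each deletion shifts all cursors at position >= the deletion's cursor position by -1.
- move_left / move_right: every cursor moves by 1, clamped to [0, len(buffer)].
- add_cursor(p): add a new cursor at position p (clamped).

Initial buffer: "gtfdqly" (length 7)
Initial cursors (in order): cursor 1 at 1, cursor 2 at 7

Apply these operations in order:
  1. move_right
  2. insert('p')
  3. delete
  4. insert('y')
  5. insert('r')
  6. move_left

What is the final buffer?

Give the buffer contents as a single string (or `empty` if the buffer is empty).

Answer: gtyrfdqlyyr

Derivation:
After op 1 (move_right): buffer="gtfdqly" (len 7), cursors c1@2 c2@7, authorship .......
After op 2 (insert('p')): buffer="gtpfdqlyp" (len 9), cursors c1@3 c2@9, authorship ..1.....2
After op 3 (delete): buffer="gtfdqly" (len 7), cursors c1@2 c2@7, authorship .......
After op 4 (insert('y')): buffer="gtyfdqlyy" (len 9), cursors c1@3 c2@9, authorship ..1.....2
After op 5 (insert('r')): buffer="gtyrfdqlyyr" (len 11), cursors c1@4 c2@11, authorship ..11.....22
After op 6 (move_left): buffer="gtyrfdqlyyr" (len 11), cursors c1@3 c2@10, authorship ..11.....22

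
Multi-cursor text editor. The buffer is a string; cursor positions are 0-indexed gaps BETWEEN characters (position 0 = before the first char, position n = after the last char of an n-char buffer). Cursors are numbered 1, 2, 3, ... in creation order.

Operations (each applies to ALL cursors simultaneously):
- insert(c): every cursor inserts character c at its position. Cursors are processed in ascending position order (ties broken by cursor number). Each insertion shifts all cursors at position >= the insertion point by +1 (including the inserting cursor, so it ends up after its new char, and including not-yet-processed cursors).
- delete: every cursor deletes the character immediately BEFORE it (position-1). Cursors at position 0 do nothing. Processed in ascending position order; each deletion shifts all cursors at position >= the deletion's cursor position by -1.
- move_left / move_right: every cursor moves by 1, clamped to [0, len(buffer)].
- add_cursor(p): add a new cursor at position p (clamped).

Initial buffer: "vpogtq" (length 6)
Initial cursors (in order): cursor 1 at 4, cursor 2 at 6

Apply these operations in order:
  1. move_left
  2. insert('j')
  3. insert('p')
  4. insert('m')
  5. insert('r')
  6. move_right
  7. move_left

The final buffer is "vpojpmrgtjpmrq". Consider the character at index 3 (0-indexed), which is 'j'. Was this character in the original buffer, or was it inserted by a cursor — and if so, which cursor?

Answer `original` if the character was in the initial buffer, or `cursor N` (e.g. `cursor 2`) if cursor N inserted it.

After op 1 (move_left): buffer="vpogtq" (len 6), cursors c1@3 c2@5, authorship ......
After op 2 (insert('j')): buffer="vpojgtjq" (len 8), cursors c1@4 c2@7, authorship ...1..2.
After op 3 (insert('p')): buffer="vpojpgtjpq" (len 10), cursors c1@5 c2@9, authorship ...11..22.
After op 4 (insert('m')): buffer="vpojpmgtjpmq" (len 12), cursors c1@6 c2@11, authorship ...111..222.
After op 5 (insert('r')): buffer="vpojpmrgtjpmrq" (len 14), cursors c1@7 c2@13, authorship ...1111..2222.
After op 6 (move_right): buffer="vpojpmrgtjpmrq" (len 14), cursors c1@8 c2@14, authorship ...1111..2222.
After op 7 (move_left): buffer="vpojpmrgtjpmrq" (len 14), cursors c1@7 c2@13, authorship ...1111..2222.
Authorship (.=original, N=cursor N): . . . 1 1 1 1 . . 2 2 2 2 .
Index 3: author = 1

Answer: cursor 1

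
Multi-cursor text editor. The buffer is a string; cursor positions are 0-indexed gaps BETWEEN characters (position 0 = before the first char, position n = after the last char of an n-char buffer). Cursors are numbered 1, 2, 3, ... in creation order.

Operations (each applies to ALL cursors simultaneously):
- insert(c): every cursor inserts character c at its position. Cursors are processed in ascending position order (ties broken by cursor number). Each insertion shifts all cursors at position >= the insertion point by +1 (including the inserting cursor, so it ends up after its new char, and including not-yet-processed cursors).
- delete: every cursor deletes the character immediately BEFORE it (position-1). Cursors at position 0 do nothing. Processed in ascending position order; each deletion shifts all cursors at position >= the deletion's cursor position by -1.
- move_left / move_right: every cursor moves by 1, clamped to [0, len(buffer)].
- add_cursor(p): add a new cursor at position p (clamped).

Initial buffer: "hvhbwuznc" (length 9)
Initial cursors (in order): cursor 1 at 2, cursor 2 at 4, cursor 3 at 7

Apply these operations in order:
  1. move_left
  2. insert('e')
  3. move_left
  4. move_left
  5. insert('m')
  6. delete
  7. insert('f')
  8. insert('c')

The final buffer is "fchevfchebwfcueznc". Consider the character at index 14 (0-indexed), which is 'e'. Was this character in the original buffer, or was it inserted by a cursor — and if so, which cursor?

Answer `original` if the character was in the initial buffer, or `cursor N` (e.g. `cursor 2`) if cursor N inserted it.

After op 1 (move_left): buffer="hvhbwuznc" (len 9), cursors c1@1 c2@3 c3@6, authorship .........
After op 2 (insert('e')): buffer="hevhebwueznc" (len 12), cursors c1@2 c2@5 c3@9, authorship .1..2...3...
After op 3 (move_left): buffer="hevhebwueznc" (len 12), cursors c1@1 c2@4 c3@8, authorship .1..2...3...
After op 4 (move_left): buffer="hevhebwueznc" (len 12), cursors c1@0 c2@3 c3@7, authorship .1..2...3...
After op 5 (insert('m')): buffer="mhevmhebwmueznc" (len 15), cursors c1@1 c2@5 c3@10, authorship 1.1.2.2..3.3...
After op 6 (delete): buffer="hevhebwueznc" (len 12), cursors c1@0 c2@3 c3@7, authorship .1..2...3...
After op 7 (insert('f')): buffer="fhevfhebwfueznc" (len 15), cursors c1@1 c2@5 c3@10, authorship 1.1.2.2..3.3...
After op 8 (insert('c')): buffer="fchevfchebwfcueznc" (len 18), cursors c1@2 c2@7 c3@13, authorship 11.1.22.2..33.3...
Authorship (.=original, N=cursor N): 1 1 . 1 . 2 2 . 2 . . 3 3 . 3 . . .
Index 14: author = 3

Answer: cursor 3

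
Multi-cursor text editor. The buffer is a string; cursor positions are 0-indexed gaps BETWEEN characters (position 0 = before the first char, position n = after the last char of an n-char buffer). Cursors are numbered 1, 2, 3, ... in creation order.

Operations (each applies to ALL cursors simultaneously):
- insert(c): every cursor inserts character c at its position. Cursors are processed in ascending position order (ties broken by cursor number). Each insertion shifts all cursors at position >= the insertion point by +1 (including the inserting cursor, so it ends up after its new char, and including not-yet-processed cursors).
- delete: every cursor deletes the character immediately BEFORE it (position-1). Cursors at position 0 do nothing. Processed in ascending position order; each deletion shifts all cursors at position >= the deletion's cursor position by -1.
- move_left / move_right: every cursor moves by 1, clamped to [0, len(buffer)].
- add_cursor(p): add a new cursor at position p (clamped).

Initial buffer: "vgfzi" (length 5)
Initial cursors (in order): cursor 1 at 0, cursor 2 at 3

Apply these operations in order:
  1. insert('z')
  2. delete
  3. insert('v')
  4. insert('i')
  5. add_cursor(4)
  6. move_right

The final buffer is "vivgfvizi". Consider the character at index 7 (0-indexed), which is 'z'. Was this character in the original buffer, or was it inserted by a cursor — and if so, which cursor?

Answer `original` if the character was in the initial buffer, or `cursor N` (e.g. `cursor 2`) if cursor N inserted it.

Answer: original

Derivation:
After op 1 (insert('z')): buffer="zvgfzzi" (len 7), cursors c1@1 c2@5, authorship 1...2..
After op 2 (delete): buffer="vgfzi" (len 5), cursors c1@0 c2@3, authorship .....
After op 3 (insert('v')): buffer="vvgfvzi" (len 7), cursors c1@1 c2@5, authorship 1...2..
After op 4 (insert('i')): buffer="vivgfvizi" (len 9), cursors c1@2 c2@7, authorship 11...22..
After op 5 (add_cursor(4)): buffer="vivgfvizi" (len 9), cursors c1@2 c3@4 c2@7, authorship 11...22..
After op 6 (move_right): buffer="vivgfvizi" (len 9), cursors c1@3 c3@5 c2@8, authorship 11...22..
Authorship (.=original, N=cursor N): 1 1 . . . 2 2 . .
Index 7: author = original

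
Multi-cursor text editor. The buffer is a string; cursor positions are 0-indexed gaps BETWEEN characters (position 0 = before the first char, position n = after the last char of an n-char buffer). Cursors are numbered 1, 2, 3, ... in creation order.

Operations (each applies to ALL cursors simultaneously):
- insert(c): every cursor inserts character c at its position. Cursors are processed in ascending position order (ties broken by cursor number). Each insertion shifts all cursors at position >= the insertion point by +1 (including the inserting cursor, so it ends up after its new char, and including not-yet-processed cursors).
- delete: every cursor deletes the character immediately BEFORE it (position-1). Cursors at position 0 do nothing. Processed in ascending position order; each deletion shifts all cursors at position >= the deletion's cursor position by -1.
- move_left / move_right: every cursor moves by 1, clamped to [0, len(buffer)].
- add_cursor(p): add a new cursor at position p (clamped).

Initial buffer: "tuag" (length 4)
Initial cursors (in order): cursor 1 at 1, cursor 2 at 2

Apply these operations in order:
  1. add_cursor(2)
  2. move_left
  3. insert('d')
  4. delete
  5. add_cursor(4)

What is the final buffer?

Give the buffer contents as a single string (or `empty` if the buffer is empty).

Answer: tuag

Derivation:
After op 1 (add_cursor(2)): buffer="tuag" (len 4), cursors c1@1 c2@2 c3@2, authorship ....
After op 2 (move_left): buffer="tuag" (len 4), cursors c1@0 c2@1 c3@1, authorship ....
After op 3 (insert('d')): buffer="dtdduag" (len 7), cursors c1@1 c2@4 c3@4, authorship 1.23...
After op 4 (delete): buffer="tuag" (len 4), cursors c1@0 c2@1 c3@1, authorship ....
After op 5 (add_cursor(4)): buffer="tuag" (len 4), cursors c1@0 c2@1 c3@1 c4@4, authorship ....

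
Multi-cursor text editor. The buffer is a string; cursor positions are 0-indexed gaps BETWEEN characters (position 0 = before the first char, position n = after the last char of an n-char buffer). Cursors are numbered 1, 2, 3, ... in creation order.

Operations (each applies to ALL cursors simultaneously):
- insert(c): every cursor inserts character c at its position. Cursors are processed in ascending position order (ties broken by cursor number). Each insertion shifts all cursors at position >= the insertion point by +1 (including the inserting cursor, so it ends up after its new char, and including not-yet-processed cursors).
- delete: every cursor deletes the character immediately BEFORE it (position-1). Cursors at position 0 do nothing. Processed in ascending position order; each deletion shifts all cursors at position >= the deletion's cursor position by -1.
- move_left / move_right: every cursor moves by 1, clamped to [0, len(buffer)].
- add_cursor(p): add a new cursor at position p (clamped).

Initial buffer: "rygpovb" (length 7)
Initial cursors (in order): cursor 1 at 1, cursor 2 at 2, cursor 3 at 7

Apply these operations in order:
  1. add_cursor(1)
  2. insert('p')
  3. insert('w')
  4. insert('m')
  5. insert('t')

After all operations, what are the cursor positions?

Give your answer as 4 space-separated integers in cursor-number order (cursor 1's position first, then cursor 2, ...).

After op 1 (add_cursor(1)): buffer="rygpovb" (len 7), cursors c1@1 c4@1 c2@2 c3@7, authorship .......
After op 2 (insert('p')): buffer="rppypgpovbp" (len 11), cursors c1@3 c4@3 c2@5 c3@11, authorship .14.2.....3
After op 3 (insert('w')): buffer="rppwwypwgpovbpw" (len 15), cursors c1@5 c4@5 c2@8 c3@15, authorship .1414.22.....33
After op 4 (insert('m')): buffer="rppwwmmypwmgpovbpwm" (len 19), cursors c1@7 c4@7 c2@11 c3@19, authorship .141414.222.....333
After op 5 (insert('t')): buffer="rppwwmmttypwmtgpovbpwmt" (len 23), cursors c1@9 c4@9 c2@14 c3@23, authorship .14141414.2222.....3333

Answer: 9 14 23 9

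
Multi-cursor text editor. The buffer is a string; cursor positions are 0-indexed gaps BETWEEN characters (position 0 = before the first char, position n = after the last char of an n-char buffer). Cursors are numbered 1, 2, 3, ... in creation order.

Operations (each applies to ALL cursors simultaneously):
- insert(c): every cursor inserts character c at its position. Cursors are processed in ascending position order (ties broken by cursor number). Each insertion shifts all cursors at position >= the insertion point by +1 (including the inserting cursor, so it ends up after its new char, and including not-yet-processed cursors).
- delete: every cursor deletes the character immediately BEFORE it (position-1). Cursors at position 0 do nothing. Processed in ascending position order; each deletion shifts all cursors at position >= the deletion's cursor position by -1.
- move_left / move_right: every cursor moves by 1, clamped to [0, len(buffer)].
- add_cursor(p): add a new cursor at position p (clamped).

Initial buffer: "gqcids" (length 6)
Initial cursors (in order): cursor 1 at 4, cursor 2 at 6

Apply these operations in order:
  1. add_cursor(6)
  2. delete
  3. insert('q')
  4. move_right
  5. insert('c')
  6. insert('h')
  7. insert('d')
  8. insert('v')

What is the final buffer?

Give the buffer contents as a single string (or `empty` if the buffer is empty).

Answer: gqcqqqccchhhdddvvv

Derivation:
After op 1 (add_cursor(6)): buffer="gqcids" (len 6), cursors c1@4 c2@6 c3@6, authorship ......
After op 2 (delete): buffer="gqc" (len 3), cursors c1@3 c2@3 c3@3, authorship ...
After op 3 (insert('q')): buffer="gqcqqq" (len 6), cursors c1@6 c2@6 c3@6, authorship ...123
After op 4 (move_right): buffer="gqcqqq" (len 6), cursors c1@6 c2@6 c3@6, authorship ...123
After op 5 (insert('c')): buffer="gqcqqqccc" (len 9), cursors c1@9 c2@9 c3@9, authorship ...123123
After op 6 (insert('h')): buffer="gqcqqqccchhh" (len 12), cursors c1@12 c2@12 c3@12, authorship ...123123123
After op 7 (insert('d')): buffer="gqcqqqccchhhddd" (len 15), cursors c1@15 c2@15 c3@15, authorship ...123123123123
After op 8 (insert('v')): buffer="gqcqqqccchhhdddvvv" (len 18), cursors c1@18 c2@18 c3@18, authorship ...123123123123123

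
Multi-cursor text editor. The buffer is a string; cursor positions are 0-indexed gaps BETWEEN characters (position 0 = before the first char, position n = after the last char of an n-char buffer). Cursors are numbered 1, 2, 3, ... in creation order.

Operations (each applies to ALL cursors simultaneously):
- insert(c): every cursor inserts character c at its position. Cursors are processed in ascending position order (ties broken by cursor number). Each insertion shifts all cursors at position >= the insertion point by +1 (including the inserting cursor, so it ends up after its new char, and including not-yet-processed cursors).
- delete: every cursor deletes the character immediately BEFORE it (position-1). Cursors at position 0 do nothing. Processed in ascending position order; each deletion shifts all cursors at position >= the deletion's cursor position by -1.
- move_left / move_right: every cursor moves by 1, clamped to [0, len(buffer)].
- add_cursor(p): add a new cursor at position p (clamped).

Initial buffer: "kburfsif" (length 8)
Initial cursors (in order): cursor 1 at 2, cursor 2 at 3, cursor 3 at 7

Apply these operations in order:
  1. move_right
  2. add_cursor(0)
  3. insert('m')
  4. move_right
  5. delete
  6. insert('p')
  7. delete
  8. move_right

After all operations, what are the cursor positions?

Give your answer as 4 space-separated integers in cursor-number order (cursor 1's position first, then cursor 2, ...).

Answer: 5 6 8 2

Derivation:
After op 1 (move_right): buffer="kburfsif" (len 8), cursors c1@3 c2@4 c3@8, authorship ........
After op 2 (add_cursor(0)): buffer="kburfsif" (len 8), cursors c4@0 c1@3 c2@4 c3@8, authorship ........
After op 3 (insert('m')): buffer="mkbumrmfsifm" (len 12), cursors c4@1 c1@5 c2@7 c3@12, authorship 4...1.2....3
After op 4 (move_right): buffer="mkbumrmfsifm" (len 12), cursors c4@2 c1@6 c2@8 c3@12, authorship 4...1.2....3
After op 5 (delete): buffer="mbummsif" (len 8), cursors c4@1 c1@4 c2@5 c3@8, authorship 4..12...
After op 6 (insert('p')): buffer="mpbumpmpsifp" (len 12), cursors c4@2 c1@6 c2@8 c3@12, authorship 44..1122...3
After op 7 (delete): buffer="mbummsif" (len 8), cursors c4@1 c1@4 c2@5 c3@8, authorship 4..12...
After op 8 (move_right): buffer="mbummsif" (len 8), cursors c4@2 c1@5 c2@6 c3@8, authorship 4..12...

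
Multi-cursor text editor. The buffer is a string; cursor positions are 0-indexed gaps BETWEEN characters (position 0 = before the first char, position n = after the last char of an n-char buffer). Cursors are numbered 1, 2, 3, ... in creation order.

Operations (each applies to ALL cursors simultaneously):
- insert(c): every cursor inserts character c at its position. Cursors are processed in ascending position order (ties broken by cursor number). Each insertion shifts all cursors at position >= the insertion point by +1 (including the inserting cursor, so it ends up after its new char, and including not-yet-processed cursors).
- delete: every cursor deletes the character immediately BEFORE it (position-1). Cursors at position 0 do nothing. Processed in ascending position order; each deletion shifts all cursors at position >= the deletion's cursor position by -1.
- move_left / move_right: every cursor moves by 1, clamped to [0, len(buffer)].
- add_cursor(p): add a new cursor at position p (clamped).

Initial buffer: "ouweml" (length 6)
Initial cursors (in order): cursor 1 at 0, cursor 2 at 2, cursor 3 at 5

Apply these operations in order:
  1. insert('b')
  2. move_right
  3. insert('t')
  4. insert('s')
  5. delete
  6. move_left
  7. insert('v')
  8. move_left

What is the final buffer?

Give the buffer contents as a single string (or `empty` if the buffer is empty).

Answer: bovtubwvtemblvt

Derivation:
After op 1 (insert('b')): buffer="boubwembl" (len 9), cursors c1@1 c2@4 c3@8, authorship 1..2...3.
After op 2 (move_right): buffer="boubwembl" (len 9), cursors c1@2 c2@5 c3@9, authorship 1..2...3.
After op 3 (insert('t')): buffer="botubwtemblt" (len 12), cursors c1@3 c2@7 c3@12, authorship 1.1.2.2..3.3
After op 4 (insert('s')): buffer="botsubwtsemblts" (len 15), cursors c1@4 c2@9 c3@15, authorship 1.11.2.22..3.33
After op 5 (delete): buffer="botubwtemblt" (len 12), cursors c1@3 c2@7 c3@12, authorship 1.1.2.2..3.3
After op 6 (move_left): buffer="botubwtemblt" (len 12), cursors c1@2 c2@6 c3@11, authorship 1.1.2.2..3.3
After op 7 (insert('v')): buffer="bovtubwvtemblvt" (len 15), cursors c1@3 c2@8 c3@14, authorship 1.11.2.22..3.33
After op 8 (move_left): buffer="bovtubwvtemblvt" (len 15), cursors c1@2 c2@7 c3@13, authorship 1.11.2.22..3.33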